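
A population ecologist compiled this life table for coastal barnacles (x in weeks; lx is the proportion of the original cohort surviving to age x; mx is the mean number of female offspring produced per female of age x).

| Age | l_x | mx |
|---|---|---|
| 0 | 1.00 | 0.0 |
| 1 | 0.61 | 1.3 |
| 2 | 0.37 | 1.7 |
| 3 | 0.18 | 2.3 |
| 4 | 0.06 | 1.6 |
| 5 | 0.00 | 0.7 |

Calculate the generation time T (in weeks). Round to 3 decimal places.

lx·mx: 0, 0.793, 0.629, 0.414, 0.096, 0 → R0 = 1.932
x·lx·mx: 0, 0.793, 1.258, 1.242, 0.384, 0 → Σ = 3.677
T = 3.677 / 1.932 = 1.903209… → 1.903

1.903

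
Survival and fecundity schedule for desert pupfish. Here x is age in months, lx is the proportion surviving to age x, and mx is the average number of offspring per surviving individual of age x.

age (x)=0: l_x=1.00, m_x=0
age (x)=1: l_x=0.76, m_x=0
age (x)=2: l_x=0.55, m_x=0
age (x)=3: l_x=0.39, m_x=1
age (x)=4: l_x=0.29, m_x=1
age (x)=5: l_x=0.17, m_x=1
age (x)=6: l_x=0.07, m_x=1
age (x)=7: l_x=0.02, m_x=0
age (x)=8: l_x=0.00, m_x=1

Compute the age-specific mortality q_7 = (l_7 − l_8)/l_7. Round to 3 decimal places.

1.000

q_7 = (l_7 − l_8) / l_7 = (0.02 − 0) / 0.02
     = 0.02 / 0.02 = 1 → 1.000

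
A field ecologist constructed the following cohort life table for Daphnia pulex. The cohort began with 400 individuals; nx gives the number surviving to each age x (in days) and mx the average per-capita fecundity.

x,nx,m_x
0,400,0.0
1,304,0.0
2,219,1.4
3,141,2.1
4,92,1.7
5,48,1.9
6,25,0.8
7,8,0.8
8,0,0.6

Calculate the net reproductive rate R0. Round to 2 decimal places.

lx = nx/n0 = nx/400: 1, 0.76, 0.5475, 0.3525, 0.23, 0.12, 0.0625, 0.02, 0
lx·mx by age: 0, 0, 0.7665, 0.74025, 0.391, 0.228, 0.05, 0.016, 0
R0 = Σ lx·mx = 2.19175 → 2.19

2.19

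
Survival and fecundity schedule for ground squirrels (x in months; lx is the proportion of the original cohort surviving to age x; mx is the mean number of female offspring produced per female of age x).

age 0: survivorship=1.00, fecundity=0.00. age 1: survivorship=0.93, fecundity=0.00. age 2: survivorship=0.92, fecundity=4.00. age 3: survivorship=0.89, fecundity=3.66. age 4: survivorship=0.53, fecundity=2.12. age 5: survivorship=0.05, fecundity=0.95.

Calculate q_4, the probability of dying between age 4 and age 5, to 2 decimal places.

q_4 = (l_4 − l_5) / l_4 = (0.53 − 0.05) / 0.53
     = 0.48 / 0.53 = 0.90566… → 0.91

0.91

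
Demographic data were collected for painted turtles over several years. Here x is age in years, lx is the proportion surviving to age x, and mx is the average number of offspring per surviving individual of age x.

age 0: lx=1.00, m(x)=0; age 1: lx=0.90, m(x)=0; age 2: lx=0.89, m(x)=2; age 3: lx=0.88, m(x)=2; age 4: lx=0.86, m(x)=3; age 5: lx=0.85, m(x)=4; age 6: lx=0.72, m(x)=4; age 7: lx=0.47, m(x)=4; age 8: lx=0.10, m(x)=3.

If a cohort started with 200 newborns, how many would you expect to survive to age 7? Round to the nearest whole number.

Expected survivors = N0 · l_7 = 200 × 0.47 = 94 → 94

94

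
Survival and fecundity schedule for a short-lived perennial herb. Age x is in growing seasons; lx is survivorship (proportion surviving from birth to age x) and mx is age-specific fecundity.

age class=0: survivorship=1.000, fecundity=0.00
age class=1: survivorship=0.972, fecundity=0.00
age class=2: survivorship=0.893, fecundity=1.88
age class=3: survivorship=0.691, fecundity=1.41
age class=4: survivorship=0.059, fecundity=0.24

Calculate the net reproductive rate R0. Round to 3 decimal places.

2.667

lx·mx by age: 0, 0, 1.67884, 0.97431, 0.01416
R0 = Σ lx·mx = 2.66731 → 2.667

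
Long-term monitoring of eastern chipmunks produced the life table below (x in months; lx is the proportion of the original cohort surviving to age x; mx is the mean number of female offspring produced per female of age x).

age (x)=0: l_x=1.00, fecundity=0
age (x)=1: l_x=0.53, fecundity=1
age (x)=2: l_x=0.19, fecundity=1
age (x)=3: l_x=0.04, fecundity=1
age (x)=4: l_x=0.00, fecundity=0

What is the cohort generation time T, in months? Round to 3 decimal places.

lx·mx: 0, 0.53, 0.19, 0.04, 0 → R0 = 0.76
x·lx·mx: 0, 0.53, 0.38, 0.12, 0 → Σ = 1.03
T = 1.03 / 0.76 = 1.355263… → 1.355

1.355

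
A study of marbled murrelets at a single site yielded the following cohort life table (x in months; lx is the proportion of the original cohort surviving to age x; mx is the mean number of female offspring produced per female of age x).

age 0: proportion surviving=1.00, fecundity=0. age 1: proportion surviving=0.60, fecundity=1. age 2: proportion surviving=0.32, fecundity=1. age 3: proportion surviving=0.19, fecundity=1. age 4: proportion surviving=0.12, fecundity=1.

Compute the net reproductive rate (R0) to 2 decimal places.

lx·mx by age: 0, 0.6, 0.32, 0.19, 0.12
R0 = Σ lx·mx = 1.23 → 1.23

1.23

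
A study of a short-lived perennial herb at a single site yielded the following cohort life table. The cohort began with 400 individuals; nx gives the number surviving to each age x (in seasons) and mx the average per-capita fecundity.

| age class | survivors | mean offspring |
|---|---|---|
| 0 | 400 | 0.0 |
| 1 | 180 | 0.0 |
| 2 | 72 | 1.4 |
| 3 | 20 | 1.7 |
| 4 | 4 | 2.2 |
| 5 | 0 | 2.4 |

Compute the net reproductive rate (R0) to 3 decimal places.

lx = nx/n0 = nx/400: 1, 0.45, 0.18, 0.05, 0.01, 0
lx·mx by age: 0, 0, 0.252, 0.085, 0.022, 0
R0 = Σ lx·mx = 0.359 → 0.359

0.359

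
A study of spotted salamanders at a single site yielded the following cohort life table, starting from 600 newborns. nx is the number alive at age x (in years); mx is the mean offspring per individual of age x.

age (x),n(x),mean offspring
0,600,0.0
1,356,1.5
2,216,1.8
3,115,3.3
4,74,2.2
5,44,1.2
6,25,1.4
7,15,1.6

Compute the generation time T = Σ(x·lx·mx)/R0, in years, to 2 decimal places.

lx = nx/n0 = nx/600: 1, 0.59333…, 0.36, 0.19167…, 0.12333…, 0.07333…, 0.04167…, 0.025
lx·mx: 0, 0.89…, 0.648, 0.6325…, 0.271333…, 0.088…, 0.058333…, 0.04 → R0 = 2.628167…
x·lx·mx: 0, 0.89…, 1.296, 1.8975…, 1.085333…, 0.44…, 0.35…, 0.28 → Σ = 6.238833…
T = 6.238833… / 2.628167… = 2.373835… → 2.37

2.37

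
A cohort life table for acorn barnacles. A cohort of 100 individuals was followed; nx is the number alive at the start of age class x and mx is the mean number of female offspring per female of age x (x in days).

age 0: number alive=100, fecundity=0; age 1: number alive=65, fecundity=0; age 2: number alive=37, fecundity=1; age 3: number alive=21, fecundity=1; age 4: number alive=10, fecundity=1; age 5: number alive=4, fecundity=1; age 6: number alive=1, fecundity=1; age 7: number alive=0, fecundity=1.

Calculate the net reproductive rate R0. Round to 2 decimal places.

0.73

lx = nx/n0 = nx/100: 1, 0.65, 0.37, 0.21, 0.1, 0.04, 0.01, 0
lx·mx by age: 0, 0, 0.37, 0.21, 0.1, 0.04, 0.01, 0
R0 = Σ lx·mx = 0.73 → 0.73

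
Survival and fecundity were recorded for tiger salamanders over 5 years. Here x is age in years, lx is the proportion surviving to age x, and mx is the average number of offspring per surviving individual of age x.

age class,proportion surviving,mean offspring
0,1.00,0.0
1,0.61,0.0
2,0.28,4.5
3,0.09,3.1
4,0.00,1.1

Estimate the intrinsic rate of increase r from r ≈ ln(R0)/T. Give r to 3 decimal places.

0.198

R0 = Σ lx·mx = 0 + 0 + 1.26 + 0.279 + 0 = 1.539
Σ x·lx·mx = 3.357; T = 3.357/1.539 = 2.18129…
r ≈ ln(R0)/T = ln(1.539)/2.18129… = 0.19765… → 0.198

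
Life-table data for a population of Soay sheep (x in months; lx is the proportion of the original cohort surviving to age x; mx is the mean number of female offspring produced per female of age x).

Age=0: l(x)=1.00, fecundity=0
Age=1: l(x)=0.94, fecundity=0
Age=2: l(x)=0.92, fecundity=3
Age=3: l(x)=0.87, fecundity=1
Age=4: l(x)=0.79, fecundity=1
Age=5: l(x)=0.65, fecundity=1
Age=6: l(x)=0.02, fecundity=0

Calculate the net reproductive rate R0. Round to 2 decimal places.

5.07

lx·mx by age: 0, 0, 2.76, 0.87, 0.79, 0.65, 0
R0 = Σ lx·mx = 5.07 → 5.07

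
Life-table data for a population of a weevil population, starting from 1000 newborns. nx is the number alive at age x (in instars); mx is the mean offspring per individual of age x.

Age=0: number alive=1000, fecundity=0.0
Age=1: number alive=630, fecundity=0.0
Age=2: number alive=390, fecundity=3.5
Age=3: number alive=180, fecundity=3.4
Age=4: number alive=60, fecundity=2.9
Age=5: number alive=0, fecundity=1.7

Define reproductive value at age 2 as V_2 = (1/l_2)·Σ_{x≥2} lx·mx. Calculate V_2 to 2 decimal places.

5.52

lx = nx/n0 = nx/1000: 1, 0.63, 0.39, 0.18, 0.06, 0
lx·mx for x ≥ 2: 1.365, 0.612, 0.174, 0 → sum = 2.151
V_2 = 2.151 / l_2 = 2.151 / 0.39 = 5.515385… → 5.52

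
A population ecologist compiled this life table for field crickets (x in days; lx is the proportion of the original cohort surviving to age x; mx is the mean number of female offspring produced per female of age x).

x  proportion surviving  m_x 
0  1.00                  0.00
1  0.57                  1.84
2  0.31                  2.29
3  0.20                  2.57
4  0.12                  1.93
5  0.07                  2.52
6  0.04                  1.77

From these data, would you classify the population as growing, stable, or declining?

R0 = Σ lx·mx = 0 + 1.0488 + 0.7099 + 0.514 + 0.2316 + 0.1764 + 0.0708 = 2.7515
R0 > 1, so the population is growing.

growing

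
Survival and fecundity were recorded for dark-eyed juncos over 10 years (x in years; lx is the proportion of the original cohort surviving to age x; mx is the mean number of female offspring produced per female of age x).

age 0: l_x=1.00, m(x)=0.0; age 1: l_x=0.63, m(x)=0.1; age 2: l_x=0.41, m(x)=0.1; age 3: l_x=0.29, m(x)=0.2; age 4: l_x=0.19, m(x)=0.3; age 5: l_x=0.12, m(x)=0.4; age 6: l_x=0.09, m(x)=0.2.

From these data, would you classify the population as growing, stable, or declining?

R0 = Σ lx·mx = 0 + 0.063 + 0.041 + 0.058 + 0.057 + 0.048 + 0.018 = 0.285
R0 < 1, so the population is declining.

declining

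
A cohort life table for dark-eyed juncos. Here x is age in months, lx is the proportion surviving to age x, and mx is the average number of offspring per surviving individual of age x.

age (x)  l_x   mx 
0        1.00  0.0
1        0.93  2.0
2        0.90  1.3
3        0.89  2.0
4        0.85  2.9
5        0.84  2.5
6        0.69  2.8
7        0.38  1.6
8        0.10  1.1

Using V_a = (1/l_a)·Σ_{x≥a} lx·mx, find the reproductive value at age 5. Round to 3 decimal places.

lx·mx for x ≥ 5: 2.1, 1.932, 0.608, 0.11 → sum = 4.75
V_5 = 4.75 / l_5 = 4.75 / 0.84 = 5.654762… → 5.655

5.655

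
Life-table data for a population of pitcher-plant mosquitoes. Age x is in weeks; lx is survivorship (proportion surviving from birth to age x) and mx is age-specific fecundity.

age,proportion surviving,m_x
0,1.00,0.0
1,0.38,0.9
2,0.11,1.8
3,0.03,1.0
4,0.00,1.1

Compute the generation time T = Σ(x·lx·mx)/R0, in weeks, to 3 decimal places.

lx·mx: 0, 0.342, 0.198, 0.03, 0 → R0 = 0.57
x·lx·mx: 0, 0.342, 0.396, 0.09, 0 → Σ = 0.828
T = 0.828 / 0.57 = 1.452632… → 1.453

1.453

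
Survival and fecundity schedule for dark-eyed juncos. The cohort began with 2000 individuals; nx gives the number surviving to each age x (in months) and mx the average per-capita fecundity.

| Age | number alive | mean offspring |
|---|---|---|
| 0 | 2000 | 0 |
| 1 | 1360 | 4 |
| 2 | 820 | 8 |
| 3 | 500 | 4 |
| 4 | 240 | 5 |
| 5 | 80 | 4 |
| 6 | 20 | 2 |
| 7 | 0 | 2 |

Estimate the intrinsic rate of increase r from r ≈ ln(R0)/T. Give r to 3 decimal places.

lx = nx/n0 = nx/2000: 1, 0.68, 0.41, 0.25, 0.12, 0.04, 0.01, 0
R0 = Σ lx·mx = 0 + 2.72 + 3.28 + 1 + 0.6 + 0.16 + 0.02 + 0 = 7.78
Σ x·lx·mx = 15.6; T = 15.6/7.78 = 2.00514…
r ≈ ln(R0)/T = ln(7.78)/2.00514… = 1.02315… → 1.023

1.023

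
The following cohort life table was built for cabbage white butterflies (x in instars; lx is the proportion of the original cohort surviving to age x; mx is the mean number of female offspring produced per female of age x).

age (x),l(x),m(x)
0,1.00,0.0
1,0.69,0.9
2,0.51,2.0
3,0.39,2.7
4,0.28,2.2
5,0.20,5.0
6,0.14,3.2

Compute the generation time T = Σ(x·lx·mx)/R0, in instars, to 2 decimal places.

lx·mx: 0, 0.621, 1.02, 1.053, 0.616, 1, 0.448 → R0 = 4.758
x·lx·mx: 0, 0.621, 2.04, 3.159, 2.464, 5, 2.688 → Σ = 15.972
T = 15.972 / 4.758 = 3.356873… → 3.36

3.36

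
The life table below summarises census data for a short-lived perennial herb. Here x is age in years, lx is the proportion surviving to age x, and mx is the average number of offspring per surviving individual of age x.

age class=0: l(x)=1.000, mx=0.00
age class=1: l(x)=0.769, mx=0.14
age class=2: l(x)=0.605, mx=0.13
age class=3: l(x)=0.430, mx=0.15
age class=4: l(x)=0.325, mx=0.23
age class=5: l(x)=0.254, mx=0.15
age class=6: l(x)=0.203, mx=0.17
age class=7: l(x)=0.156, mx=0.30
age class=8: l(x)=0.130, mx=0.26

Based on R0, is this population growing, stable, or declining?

R0 = Σ lx·mx = 0 + 0.10766 + 0.07865 + 0.0645 + 0.07475 + 0.0381 + 0.03451 + 0.0468 + 0.0338 = 0.47877
R0 < 1, so the population is declining.

declining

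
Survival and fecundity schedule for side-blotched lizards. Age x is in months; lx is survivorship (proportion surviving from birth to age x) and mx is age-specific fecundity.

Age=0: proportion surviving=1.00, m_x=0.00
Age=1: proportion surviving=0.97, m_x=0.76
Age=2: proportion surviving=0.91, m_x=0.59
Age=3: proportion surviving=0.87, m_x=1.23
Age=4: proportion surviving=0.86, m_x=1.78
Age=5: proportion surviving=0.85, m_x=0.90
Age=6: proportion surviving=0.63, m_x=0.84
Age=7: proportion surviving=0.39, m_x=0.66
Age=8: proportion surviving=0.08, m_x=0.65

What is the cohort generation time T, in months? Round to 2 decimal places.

lx·mx: 0, 0.7372, 0.5369, 1.0701, 1.5308, 0.765, 0.5292, 0.2574, 0.052 → R0 = 5.4786
x·lx·mx: 0, 0.7372, 1.0738, 3.2103, 6.1232, 3.825, 3.1752, 1.8018, 0.416 → Σ = 20.3625
T = 20.3625 / 5.4786 = 3.716734… → 3.72

3.72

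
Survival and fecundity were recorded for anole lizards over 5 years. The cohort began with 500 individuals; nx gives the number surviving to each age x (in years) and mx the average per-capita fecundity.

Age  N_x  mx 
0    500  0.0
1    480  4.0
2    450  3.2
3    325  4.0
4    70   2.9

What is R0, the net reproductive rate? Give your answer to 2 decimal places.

9.73

lx = nx/n0 = nx/500: 1, 0.96, 0.9, 0.65, 0.14
lx·mx by age: 0, 3.84, 2.88, 2.6, 0.406
R0 = Σ lx·mx = 9.726 → 9.73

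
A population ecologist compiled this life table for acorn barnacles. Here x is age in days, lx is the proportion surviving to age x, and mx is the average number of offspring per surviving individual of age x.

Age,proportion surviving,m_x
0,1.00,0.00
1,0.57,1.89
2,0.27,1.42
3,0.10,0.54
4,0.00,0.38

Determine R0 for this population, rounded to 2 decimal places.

lx·mx by age: 0, 1.0773, 0.3834, 0.054, 0
R0 = Σ lx·mx = 1.5147 → 1.51

1.51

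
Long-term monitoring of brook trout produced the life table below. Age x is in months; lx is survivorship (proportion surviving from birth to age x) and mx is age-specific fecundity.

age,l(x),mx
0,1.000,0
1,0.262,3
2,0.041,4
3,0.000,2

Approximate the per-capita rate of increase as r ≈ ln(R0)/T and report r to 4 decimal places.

-0.0437

R0 = Σ lx·mx = 0 + 0.786 + 0.164 + 0 = 0.95
Σ x·lx·mx = 1.114; T = 1.114/0.95 = 1.17263…
r ≈ ln(R0)/T = ln(0.95)/1.17263… = -0.043742… → -0.0437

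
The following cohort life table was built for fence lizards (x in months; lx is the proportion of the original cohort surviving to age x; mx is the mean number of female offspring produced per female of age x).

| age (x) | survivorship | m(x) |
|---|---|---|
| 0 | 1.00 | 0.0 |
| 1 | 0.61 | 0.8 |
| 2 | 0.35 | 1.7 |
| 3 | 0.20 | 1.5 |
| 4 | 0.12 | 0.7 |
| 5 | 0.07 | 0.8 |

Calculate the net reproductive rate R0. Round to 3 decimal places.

lx·mx by age: 0, 0.488, 0.595, 0.3, 0.084, 0.056
R0 = Σ lx·mx = 1.523 → 1.523

1.523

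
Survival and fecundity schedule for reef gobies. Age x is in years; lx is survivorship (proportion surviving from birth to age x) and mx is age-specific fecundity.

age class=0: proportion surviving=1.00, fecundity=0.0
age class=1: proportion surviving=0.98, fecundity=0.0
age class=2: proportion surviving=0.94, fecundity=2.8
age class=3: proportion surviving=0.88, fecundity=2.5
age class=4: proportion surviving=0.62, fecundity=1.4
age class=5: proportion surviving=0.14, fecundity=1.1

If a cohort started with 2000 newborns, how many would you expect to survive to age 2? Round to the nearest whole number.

Expected survivors = N0 · l_2 = 2000 × 0.94 = 1880 → 1880

1880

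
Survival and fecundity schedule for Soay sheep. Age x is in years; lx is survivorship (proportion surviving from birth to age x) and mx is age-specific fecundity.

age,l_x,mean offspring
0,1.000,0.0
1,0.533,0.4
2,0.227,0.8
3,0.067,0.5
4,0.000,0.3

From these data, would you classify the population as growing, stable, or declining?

R0 = Σ lx·mx = 0 + 0.2132 + 0.1816 + 0.0335 + 0 = 0.4283
R0 < 1, so the population is declining.

declining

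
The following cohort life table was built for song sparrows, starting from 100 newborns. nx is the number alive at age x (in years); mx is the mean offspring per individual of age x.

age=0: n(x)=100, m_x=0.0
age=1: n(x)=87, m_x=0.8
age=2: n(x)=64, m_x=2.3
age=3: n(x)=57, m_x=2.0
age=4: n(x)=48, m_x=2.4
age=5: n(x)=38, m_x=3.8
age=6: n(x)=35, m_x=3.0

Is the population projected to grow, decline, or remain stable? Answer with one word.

growing

lx = nx/n0 = nx/100: 1, 0.87, 0.64, 0.57, 0.48, 0.38, 0.35
R0 = Σ lx·mx = 0 + 0.696 + 1.472 + 1.14 + 1.152 + 1.444 + 1.05 = 6.954
R0 > 1, so the population is growing.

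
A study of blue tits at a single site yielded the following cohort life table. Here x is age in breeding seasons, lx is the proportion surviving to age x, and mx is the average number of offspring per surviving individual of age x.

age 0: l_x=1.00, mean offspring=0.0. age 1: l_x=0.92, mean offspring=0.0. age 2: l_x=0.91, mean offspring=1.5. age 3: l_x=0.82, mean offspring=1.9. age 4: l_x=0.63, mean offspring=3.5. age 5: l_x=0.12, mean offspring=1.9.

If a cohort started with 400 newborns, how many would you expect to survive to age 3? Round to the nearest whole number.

Expected survivors = N0 · l_3 = 400 × 0.82 = 328 → 328

328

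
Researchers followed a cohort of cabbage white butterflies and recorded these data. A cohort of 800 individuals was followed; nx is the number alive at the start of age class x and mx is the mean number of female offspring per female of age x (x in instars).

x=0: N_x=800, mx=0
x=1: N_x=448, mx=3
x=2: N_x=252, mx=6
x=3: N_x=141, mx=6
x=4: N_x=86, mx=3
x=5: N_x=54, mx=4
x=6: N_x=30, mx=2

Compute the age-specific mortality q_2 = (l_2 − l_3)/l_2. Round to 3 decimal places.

0.440

lx = nx/n0 = nx/800: 1, 0.56, 0.315, 0.17625, 0.1075, 0.0675, 0.0375
q_2 = (l_2 − l_3) / l_2 = (0.315 − 0.17625) / 0.315
     = 0.13875 / 0.315 = 0.440476… → 0.440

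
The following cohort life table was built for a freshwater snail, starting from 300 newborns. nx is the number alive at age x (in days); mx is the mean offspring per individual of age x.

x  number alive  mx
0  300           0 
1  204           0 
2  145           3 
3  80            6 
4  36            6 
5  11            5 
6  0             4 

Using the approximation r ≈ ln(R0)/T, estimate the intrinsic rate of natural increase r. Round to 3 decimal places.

0.473

lx = nx/n0 = nx/300: 1, 0.68, 0.48333…, 0.26667…, 0.12, 0.03667…, 0
R0 = Σ lx·mx = 0 + 0 + 1.45… + 1.6… + 0.72 + 0.18333… + 0 = 3.953333…
Σ x·lx·mx = 11.496667…; T = 11.496667…/3.953333… = 2.90809…
r ≈ ln(R0)/T = ln(3.953333…)/2.90809… = 0.47267… → 0.473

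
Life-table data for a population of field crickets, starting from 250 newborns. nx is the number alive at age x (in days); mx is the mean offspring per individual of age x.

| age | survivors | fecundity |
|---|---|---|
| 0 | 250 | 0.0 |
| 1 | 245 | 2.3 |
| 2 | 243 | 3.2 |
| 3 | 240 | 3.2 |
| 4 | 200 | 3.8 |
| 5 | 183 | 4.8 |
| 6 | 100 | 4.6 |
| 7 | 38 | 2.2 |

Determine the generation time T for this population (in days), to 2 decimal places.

lx = nx/n0 = nx/250: 1, 0.98, 0.972, 0.96, 0.8, 0.732, 0.4, 0.152
lx·mx: 0, 2.254, 3.1104, 3.072, 3.04, 3.5136, 1.84, 0.3344 → R0 = 17.1644
x·lx·mx: 0, 2.254, 6.2208, 9.216, 12.16, 17.568, 11.04, 2.3408 → Σ = 60.7996
T = 60.7996 / 17.1644 = 3.542192… → 3.54

3.54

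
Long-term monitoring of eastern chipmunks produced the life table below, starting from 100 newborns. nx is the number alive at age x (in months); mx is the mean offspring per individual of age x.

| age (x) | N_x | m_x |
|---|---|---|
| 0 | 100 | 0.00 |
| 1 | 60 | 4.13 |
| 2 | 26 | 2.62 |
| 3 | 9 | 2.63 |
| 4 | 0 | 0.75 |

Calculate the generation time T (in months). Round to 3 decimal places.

1.340

lx = nx/n0 = nx/100: 1, 0.6, 0.26, 0.09, 0
lx·mx: 0, 2.478, 0.6812, 0.2367, 0 → R0 = 3.3959
x·lx·mx: 0, 2.478, 1.3624, 0.7101, 0 → Σ = 4.5505
T = 4.5505 / 3.3959 = 1.339998… → 1.340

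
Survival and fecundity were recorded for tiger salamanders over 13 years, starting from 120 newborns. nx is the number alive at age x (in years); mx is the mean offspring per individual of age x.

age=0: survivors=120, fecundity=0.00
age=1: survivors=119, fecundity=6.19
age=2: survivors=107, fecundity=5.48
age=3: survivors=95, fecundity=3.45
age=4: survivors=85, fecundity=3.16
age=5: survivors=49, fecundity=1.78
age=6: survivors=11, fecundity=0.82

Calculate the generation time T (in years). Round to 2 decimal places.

2.21

lx = nx/n0 = nx/120: 1, 0.99167…, 0.89167…, 0.79167…, 0.70833…, 0.40833…, 0.09167…
lx·mx: 0, 6.138417…, 4.886333…, 2.73125…, 2.238333…, 0.726833…, 0.075167… → R0 = 16.796333…
x·lx·mx: 0, 6.138417…, 9.772667…, 8.19375…, 8.953333…, 3.634167…, 0.451… → Σ = 37.143333…
T = 37.143333… / 16.796333… = 2.211395… → 2.21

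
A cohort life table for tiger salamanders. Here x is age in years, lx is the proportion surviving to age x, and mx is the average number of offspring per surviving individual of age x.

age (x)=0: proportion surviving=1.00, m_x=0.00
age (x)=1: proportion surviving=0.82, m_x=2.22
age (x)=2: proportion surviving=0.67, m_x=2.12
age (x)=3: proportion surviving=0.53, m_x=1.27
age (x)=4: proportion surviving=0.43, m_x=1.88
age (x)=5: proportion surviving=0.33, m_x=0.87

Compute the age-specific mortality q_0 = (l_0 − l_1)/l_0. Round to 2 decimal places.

0.18

q_0 = (l_0 − l_1) / l_0 = (1 − 0.82) / 1
     = 0.18 / 1 = 0.18 → 0.18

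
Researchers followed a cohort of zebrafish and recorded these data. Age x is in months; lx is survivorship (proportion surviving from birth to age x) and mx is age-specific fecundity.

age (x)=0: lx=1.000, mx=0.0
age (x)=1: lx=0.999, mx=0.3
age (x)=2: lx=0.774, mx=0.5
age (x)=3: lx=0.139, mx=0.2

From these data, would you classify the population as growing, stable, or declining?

declining

R0 = Σ lx·mx = 0 + 0.2997 + 0.387 + 0.0278 = 0.7145
R0 < 1, so the population is declining.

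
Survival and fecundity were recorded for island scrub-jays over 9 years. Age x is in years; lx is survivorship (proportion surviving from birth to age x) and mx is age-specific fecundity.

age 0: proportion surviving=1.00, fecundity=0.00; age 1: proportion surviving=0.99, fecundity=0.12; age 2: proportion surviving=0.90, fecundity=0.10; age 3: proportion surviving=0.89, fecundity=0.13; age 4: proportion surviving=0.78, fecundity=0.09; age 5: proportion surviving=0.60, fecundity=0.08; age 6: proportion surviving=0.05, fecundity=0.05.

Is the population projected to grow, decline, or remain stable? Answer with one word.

R0 = Σ lx·mx = 0 + 0.1188 + 0.09 + 0.1157 + 0.0702 + 0.048 + 0.0025 = 0.4452
R0 < 1, so the population is declining.

declining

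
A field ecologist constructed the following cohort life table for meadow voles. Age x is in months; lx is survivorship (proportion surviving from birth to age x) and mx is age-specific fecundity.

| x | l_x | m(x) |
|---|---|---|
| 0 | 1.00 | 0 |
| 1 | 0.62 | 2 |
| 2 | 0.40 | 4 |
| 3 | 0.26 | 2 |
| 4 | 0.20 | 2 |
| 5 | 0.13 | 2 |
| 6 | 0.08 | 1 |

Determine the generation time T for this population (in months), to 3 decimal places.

2.288

lx·mx: 0, 1.24, 1.6, 0.52, 0.4, 0.26, 0.08 → R0 = 4.1
x·lx·mx: 0, 1.24, 3.2, 1.56, 1.6, 1.3, 0.48 → Σ = 9.38
T = 9.38 / 4.1 = 2.287805… → 2.288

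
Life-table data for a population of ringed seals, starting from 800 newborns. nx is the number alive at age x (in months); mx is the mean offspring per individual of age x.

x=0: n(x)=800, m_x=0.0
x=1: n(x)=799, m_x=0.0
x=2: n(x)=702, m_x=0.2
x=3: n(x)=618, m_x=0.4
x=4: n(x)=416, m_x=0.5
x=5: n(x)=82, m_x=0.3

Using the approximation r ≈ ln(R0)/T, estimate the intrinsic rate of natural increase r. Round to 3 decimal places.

-0.080

lx = nx/n0 = nx/800: 1, 0.99875, 0.8775, 0.7725, 0.52, 0.1025
R0 = Σ lx·mx = 0 + 0 + 0.1755 + 0.309 + 0.26 + 0.03075 = 0.77525
Σ x·lx·mx = 2.47175; T = 2.47175/0.77525 = 3.18833…
r ≈ ln(R0)/T = ln(0.77525)/3.18833… = -0.07984… → -0.080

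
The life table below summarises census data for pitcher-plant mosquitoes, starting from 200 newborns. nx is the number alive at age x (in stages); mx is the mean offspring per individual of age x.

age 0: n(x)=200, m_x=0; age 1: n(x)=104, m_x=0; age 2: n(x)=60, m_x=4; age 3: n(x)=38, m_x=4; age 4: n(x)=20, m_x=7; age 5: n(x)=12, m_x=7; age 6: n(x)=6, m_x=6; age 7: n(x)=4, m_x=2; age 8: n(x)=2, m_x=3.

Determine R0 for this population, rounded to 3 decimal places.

3.330

lx = nx/n0 = nx/200: 1, 0.52, 0.3, 0.19, 0.1, 0.06, 0.03, 0.02, 0.01
lx·mx by age: 0, 0, 1.2, 0.76, 0.7, 0.42, 0.18, 0.04, 0.03
R0 = Σ lx·mx = 3.33 → 3.330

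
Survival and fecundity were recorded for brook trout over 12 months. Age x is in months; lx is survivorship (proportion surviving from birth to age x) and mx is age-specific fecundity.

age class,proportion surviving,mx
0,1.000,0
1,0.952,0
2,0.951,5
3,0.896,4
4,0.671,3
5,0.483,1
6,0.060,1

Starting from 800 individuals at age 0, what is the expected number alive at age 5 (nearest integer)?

Expected survivors = N0 · l_5 = 800 × 0.483 = 386.4 → 386

386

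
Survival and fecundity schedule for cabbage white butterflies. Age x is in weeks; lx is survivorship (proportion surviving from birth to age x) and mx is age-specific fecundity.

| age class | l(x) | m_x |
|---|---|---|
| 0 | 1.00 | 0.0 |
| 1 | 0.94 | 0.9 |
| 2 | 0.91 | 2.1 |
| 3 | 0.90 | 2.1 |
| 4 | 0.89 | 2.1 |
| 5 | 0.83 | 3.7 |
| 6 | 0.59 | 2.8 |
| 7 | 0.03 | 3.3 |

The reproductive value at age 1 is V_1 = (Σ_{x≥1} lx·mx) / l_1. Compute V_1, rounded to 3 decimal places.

12.062

lx·mx for x ≥ 1: 0.846, 1.911, 1.89, 1.869, 3.071, 1.652, 0.099 → sum = 11.338
V_1 = 11.338 / l_1 = 11.338 / 0.94 = 12.061702… → 12.062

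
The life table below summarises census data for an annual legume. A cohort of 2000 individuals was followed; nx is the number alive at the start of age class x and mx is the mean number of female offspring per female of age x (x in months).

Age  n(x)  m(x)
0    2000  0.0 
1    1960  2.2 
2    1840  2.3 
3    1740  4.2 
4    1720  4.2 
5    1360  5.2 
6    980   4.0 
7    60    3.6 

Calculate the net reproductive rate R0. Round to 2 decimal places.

lx = nx/n0 = nx/2000: 1, 0.98, 0.92, 0.87, 0.86, 0.68, 0.49, 0.03
lx·mx by age: 0, 2.156, 2.116, 3.654, 3.612, 3.536, 1.96, 0.108
R0 = Σ lx·mx = 17.142 → 17.14

17.14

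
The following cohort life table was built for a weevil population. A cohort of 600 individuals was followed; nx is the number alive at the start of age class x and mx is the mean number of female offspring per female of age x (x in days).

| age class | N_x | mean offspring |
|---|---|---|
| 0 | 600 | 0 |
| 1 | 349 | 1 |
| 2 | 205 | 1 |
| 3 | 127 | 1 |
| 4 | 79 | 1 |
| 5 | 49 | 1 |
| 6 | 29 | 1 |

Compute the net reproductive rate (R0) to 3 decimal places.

lx = nx/n0 = nx/600: 1, 0.58167…, 0.34167…, 0.21167…, 0.13167…, 0.08167…, 0.04833…
lx·mx by age: 0, 0.581667…, 0.341667…, 0.211667…, 0.131667…, 0.081667…, 0.048333…
R0 = Σ lx·mx = 1.396667… → 1.397

1.397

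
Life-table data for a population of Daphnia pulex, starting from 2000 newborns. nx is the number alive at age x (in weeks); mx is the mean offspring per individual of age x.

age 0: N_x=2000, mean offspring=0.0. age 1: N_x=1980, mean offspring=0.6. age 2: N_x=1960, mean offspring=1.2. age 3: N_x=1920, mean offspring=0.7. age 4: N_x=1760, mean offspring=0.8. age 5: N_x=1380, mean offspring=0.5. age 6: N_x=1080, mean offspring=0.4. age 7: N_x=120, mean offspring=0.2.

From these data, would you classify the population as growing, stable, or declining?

lx = nx/n0 = nx/2000: 1, 0.99, 0.98, 0.96, 0.88, 0.69, 0.54, 0.06
R0 = Σ lx·mx = 0 + 0.594 + 1.176 + 0.672 + 0.704 + 0.345 + 0.216 + 0.012 = 3.719
R0 > 1, so the population is growing.

growing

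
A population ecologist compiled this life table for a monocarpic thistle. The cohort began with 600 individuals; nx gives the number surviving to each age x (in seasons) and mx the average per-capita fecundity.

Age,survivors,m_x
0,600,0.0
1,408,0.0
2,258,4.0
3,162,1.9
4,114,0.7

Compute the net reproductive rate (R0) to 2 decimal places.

lx = nx/n0 = nx/600: 1, 0.68, 0.43, 0.27, 0.19
lx·mx by age: 0, 0, 1.72, 0.513, 0.133
R0 = Σ lx·mx = 2.366 → 2.37

2.37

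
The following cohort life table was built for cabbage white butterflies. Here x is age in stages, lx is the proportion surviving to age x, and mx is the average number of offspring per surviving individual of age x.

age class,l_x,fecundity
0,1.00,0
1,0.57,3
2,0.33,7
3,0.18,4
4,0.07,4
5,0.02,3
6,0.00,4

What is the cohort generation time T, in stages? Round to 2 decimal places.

lx·mx: 0, 1.71, 2.31, 0.72, 0.28, 0.06, 0 → R0 = 5.08
x·lx·mx: 0, 1.71, 4.62, 2.16, 1.12, 0.3, 0 → Σ = 9.91
T = 9.91 / 5.08 = 1.950787… → 1.95

1.95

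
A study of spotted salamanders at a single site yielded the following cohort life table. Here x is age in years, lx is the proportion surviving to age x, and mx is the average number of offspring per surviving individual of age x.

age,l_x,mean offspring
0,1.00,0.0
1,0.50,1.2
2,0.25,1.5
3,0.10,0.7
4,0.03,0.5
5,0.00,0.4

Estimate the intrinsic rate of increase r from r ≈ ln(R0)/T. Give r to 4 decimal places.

R0 = Σ lx·mx = 0 + 0.6 + 0.375 + 0.07 + 0.015 + 0 = 1.06
Σ x·lx·mx = 1.62; T = 1.62/1.06 = 1.5283…
r ≈ ln(R0)/T = ln(1.06)/1.5283… = 0.038127… → 0.0381

0.0381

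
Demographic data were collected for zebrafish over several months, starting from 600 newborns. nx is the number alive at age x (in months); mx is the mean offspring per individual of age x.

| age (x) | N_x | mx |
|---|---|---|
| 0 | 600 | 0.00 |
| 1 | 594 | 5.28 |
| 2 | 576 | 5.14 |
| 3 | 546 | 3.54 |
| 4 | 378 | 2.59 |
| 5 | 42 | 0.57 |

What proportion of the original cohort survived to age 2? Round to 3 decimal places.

0.960

l_2 = n_2/n_0 = 576/600 = 0.96 → 0.960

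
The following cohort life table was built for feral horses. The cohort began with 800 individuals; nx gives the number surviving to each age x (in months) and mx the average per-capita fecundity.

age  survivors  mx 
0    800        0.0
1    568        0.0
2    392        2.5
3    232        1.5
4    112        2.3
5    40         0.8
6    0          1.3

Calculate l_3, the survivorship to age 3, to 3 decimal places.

l_3 = n_3/n_0 = 232/800 = 0.29 → 0.290

0.290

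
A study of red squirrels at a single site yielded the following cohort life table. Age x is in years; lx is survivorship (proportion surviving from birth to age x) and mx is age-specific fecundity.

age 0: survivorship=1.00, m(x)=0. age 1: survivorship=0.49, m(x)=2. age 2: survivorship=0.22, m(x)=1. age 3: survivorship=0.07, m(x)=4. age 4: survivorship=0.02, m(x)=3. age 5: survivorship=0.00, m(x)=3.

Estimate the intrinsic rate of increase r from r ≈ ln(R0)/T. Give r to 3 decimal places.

0.266

R0 = Σ lx·mx = 0 + 0.98 + 0.22 + 0.28 + 0.06 + 0 = 1.54
Σ x·lx·mx = 2.5; T = 2.5/1.54 = 1.62338…
r ≈ ln(R0)/T = ln(1.54)/1.62338… = 0.26598… → 0.266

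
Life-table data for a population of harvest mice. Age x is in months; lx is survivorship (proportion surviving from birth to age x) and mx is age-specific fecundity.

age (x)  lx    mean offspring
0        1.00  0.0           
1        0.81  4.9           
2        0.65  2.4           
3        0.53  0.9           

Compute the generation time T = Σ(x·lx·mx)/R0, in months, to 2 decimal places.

lx·mx: 0, 3.969, 1.56, 0.477 → R0 = 6.006
x·lx·mx: 0, 3.969, 3.12, 1.431 → Σ = 8.52
T = 8.52 / 6.006 = 1.418581… → 1.42

1.42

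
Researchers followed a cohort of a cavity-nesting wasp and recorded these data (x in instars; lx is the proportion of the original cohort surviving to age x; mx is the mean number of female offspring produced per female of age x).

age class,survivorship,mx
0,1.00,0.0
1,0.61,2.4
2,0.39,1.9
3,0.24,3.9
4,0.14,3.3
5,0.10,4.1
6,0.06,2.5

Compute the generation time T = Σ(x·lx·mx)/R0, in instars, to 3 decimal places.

2.535

lx·mx: 0, 1.464, 0.741, 0.936, 0.462, 0.41, 0.15 → R0 = 4.163
x·lx·mx: 0, 1.464, 1.482, 2.808, 1.848, 2.05, 0.9 → Σ = 10.552
T = 10.552 / 4.163 = 2.534711… → 2.535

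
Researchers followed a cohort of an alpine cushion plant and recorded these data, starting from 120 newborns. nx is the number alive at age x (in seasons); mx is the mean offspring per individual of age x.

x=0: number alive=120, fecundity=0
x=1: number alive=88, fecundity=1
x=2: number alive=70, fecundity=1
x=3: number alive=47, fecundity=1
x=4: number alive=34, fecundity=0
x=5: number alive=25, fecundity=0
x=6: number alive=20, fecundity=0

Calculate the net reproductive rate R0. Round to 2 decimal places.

lx = nx/n0 = nx/120: 1, 0.73333…, 0.58333…, 0.39167…, 0.28333…, 0.20833…, 0.16667…
lx·mx by age: 0, 0.733333…, 0.583333…, 0.391667…, 0, 0, 0
R0 = Σ lx·mx = 1.708333… → 1.71

1.71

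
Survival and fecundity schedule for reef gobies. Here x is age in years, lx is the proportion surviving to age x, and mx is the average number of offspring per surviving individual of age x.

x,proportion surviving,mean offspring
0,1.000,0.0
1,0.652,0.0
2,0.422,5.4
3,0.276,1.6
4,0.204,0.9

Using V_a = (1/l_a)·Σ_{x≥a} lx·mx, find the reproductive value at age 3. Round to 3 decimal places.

2.265

lx·mx for x ≥ 3: 0.4416, 0.1836 → sum = 0.6252
V_3 = 0.6252 / l_3 = 0.6252 / 0.276 = 2.265217… → 2.265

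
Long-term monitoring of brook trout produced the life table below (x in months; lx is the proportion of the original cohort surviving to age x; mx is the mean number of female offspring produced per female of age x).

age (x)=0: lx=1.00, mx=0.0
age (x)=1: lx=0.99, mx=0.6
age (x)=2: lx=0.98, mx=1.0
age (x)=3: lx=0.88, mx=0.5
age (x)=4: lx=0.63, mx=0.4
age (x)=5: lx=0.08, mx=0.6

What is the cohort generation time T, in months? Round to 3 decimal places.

lx·mx: 0, 0.594, 0.98, 0.44, 0.252, 0.048 → R0 = 2.314
x·lx·mx: 0, 0.594, 1.96, 1.32, 1.008, 0.24 → Σ = 5.122
T = 5.122 / 2.314 = 2.213483… → 2.213

2.213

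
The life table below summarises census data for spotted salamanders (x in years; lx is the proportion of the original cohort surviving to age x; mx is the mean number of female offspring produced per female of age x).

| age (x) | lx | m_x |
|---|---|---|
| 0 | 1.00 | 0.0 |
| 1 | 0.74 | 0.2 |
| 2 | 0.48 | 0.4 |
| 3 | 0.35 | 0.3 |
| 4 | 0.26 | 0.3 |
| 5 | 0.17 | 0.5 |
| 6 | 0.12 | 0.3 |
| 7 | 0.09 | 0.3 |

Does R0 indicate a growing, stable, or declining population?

declining

R0 = Σ lx·mx = 0 + 0.148 + 0.192 + 0.105 + 0.078 + 0.085 + 0.036 + 0.027 = 0.671
R0 < 1, so the population is declining.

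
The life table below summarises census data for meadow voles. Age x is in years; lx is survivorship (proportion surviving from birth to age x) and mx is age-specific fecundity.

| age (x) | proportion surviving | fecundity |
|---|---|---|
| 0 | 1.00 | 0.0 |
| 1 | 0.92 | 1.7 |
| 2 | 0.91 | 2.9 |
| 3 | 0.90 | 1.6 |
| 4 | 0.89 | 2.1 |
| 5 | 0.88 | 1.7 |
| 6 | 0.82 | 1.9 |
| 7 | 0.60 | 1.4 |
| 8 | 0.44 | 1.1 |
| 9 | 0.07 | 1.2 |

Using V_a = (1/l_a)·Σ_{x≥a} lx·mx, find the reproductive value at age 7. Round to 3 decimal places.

2.347

lx·mx for x ≥ 7: 0.84, 0.484, 0.084 → sum = 1.408
V_7 = 1.408 / l_7 = 1.408 / 0.6 = 2.346667… → 2.347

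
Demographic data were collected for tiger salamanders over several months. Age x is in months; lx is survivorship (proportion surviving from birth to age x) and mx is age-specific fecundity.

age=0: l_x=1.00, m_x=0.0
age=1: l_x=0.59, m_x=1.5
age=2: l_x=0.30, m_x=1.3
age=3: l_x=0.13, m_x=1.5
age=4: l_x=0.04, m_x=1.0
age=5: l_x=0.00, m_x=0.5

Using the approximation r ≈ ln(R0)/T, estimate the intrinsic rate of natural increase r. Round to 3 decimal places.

0.258

R0 = Σ lx·mx = 0 + 0.885 + 0.39 + 0.195 + 0.04 + 0 = 1.51
Σ x·lx·mx = 2.41; T = 2.41/1.51 = 1.59603…
r ≈ ln(R0)/T = ln(1.51)/1.59603… = 0.25821… → 0.258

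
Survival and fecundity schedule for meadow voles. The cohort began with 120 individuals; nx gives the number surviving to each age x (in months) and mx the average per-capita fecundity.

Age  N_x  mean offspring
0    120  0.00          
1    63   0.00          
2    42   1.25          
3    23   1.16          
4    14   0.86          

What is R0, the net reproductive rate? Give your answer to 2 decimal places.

0.76

lx = nx/n0 = nx/120: 1, 0.525, 0.35, 0.19167…, 0.11667…
lx·mx by age: 0, 0, 0.4375, 0.222333…, 0.100333…
R0 = Σ lx·mx = 0.760167… → 0.76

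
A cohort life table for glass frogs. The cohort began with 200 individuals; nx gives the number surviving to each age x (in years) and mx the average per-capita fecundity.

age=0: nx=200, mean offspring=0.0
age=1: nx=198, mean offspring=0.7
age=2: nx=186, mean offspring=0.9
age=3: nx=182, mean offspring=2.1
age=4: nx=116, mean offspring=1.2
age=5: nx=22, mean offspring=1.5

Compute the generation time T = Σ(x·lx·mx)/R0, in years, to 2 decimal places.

2.72

lx = nx/n0 = nx/200: 1, 0.99, 0.93, 0.91, 0.58, 0.11
lx·mx: 0, 0.693, 0.837, 1.911, 0.696, 0.165 → R0 = 4.302
x·lx·mx: 0, 0.693, 1.674, 5.733, 2.784, 0.825 → Σ = 11.709
T = 11.709 / 4.302 = 2.721757… → 2.72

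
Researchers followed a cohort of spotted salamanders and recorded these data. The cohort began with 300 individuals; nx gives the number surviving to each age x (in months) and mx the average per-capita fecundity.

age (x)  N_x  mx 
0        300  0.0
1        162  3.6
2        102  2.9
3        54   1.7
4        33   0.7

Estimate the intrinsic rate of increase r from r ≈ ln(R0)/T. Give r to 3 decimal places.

lx = nx/n0 = nx/300: 1, 0.54, 0.34, 0.18, 0.11
R0 = Σ lx·mx = 0 + 1.944 + 0.986 + 0.306 + 0.077 = 3.313
Σ x·lx·mx = 5.142; T = 5.142/3.313 = 1.55207…
r ≈ ln(R0)/T = ln(3.313)/1.55207… = 0.77178… → 0.772

0.772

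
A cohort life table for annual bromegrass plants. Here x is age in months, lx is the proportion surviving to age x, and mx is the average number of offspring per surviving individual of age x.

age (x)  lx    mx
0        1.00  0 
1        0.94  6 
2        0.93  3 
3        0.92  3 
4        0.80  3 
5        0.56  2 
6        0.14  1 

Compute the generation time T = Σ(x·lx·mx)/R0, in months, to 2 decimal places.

2.39

lx·mx: 0, 5.64, 2.79, 2.76, 2.4, 1.12, 0.14 → R0 = 14.85
x·lx·mx: 0, 5.64, 5.58, 8.28, 9.6, 5.6, 0.84 → Σ = 35.54
T = 35.54 / 14.85 = 2.393266… → 2.39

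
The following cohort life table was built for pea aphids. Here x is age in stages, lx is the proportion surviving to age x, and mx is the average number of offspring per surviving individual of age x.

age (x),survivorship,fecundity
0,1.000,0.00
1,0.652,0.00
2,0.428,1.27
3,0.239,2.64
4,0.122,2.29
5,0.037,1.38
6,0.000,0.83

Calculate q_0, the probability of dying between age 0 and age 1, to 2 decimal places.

q_0 = (l_0 − l_1) / l_0 = (1 − 0.652) / 1
     = 0.348 / 1 = 0.348 → 0.35

0.35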